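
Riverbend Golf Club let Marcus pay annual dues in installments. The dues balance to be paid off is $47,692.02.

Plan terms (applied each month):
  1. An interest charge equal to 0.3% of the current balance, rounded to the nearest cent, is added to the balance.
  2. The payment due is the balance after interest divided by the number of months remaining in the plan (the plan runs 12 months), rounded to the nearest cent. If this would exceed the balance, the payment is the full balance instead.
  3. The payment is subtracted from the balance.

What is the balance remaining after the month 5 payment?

# | Opening | Interest | Payment | End bal
1 | $47,692.02 | $143.08 | $3,986.26 | $43,848.84
2 | $43,848.84 | $131.55 | $3,998.22 | $39,982.17
3 | $39,982.17 | $119.95 | $4,010.21 | $36,091.91
4 | $36,091.91 | $108.28 | $4,022.24 | $32,177.95
5 | $32,177.95 | $96.53 | $4,034.31 | $28,240.17

$28,240.17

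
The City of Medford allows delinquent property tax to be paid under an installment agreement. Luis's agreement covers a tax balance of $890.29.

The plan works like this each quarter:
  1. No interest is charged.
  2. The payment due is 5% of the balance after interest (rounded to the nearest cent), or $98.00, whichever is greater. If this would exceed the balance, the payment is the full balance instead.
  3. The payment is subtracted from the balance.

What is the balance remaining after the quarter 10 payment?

$0.00

# | Opening | Payment | End bal
1 | $890.29 | $98.00 | $792.29
2 | $792.29 | $98.00 | $694.29
3 | $694.29 | $98.00 | $596.29
4 | $596.29 | $98.00 | $498.29
5 | $498.29 | $98.00 | $400.29
6 | $400.29 | $98.00 | $302.29
7 | $302.29 | $98.00 | $204.29
8 | $204.29 | $98.00 | $106.29
9 | $106.29 | $98.00 | $8.29
10 | $8.29 | $8.29 | $0.00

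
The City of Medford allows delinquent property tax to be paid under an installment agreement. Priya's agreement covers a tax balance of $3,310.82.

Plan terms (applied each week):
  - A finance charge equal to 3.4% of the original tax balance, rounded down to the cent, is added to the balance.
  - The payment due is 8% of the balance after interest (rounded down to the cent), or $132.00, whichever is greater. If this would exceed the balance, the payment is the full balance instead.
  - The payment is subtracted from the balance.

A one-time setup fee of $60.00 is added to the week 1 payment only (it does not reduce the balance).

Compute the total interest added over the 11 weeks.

Week 1: opening $3,310.82; interest $112.56 → $3,423.38; payment $273.87 (+ $60.00 fee); balance $3,149.51
Week 2: opening $3,149.51; interest $112.56 → $3,262.07; payment $260.96; balance $3,001.11
Week 3: opening $3,001.11; interest $112.56 → $3,113.67; payment $249.09; balance $2,864.58
Week 4: opening $2,864.58; interest $112.56 → $2,977.14; payment $238.17; balance $2,738.97
Week 5: opening $2,738.97; interest $112.56 → $2,851.53; payment $228.12; balance $2,623.41
Week 6: opening $2,623.41; interest $112.56 → $2,735.97; payment $218.87; balance $2,517.10
Week 7: opening $2,517.10; interest $112.56 → $2,629.66; payment $210.37; balance $2,419.29
Week 8: opening $2,419.29; interest $112.56 → $2,531.85; payment $202.54; balance $2,329.31
Week 9: opening $2,329.31; interest $112.56 → $2,441.87; payment $195.34; balance $2,246.53
Week 10: opening $2,246.53; interest $112.56 → $2,359.09; payment $188.72; balance $2,170.37
Week 11: opening $2,170.37; interest $112.56 → $2,282.93; payment $182.63; balance $2,100.30
Total interest: $112.56 + $112.56 + $112.56 + $112.56 + $112.56 + $112.56 + $112.56 + $112.56 + $112.56 + $112.56 + $112.56 = $1,238.16

$1,238.16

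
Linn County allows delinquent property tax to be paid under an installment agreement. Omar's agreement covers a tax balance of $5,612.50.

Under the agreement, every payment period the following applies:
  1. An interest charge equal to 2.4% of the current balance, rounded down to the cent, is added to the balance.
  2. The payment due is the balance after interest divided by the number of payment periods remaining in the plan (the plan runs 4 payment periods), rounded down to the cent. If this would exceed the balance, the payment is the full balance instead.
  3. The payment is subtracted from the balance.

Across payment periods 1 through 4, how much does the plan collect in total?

$5,957.41

# | Opening | Interest | Payment | End bal
1 | $5,612.50 | $134.70 | $1,436.80 | $4,310.40
2 | $4,310.40 | $103.44 | $1,471.28 | $2,942.56
3 | $2,942.56 | $70.62 | $1,506.59 | $1,506.59
4 | $1,506.59 | $36.15 | $1,542.74 | $0.00
Total paid: $5,957.41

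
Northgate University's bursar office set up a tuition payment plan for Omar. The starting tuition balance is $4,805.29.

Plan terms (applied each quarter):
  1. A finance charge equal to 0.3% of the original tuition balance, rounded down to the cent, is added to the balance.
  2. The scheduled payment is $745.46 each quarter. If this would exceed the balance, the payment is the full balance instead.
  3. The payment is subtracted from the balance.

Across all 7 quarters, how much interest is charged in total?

# | Opening | Interest | Payment | End bal
1 | $4,805.29 | $14.41 | $745.46 | $4,074.24
2 | $4,074.24 | $14.41 | $745.46 | $3,343.19
3 | $3,343.19 | $14.41 | $745.46 | $2,612.14
4 | $2,612.14 | $14.41 | $745.46 | $1,881.09
5 | $1,881.09 | $14.41 | $745.46 | $1,150.04
6 | $1,150.04 | $14.41 | $745.46 | $418.99
7 | $418.99 | $14.41 | $433.40 | $0.00
Total interest: $14.41 + $14.41 + $14.41 + $14.41 + $14.41 + $14.41 + $14.41 = $100.87

$100.87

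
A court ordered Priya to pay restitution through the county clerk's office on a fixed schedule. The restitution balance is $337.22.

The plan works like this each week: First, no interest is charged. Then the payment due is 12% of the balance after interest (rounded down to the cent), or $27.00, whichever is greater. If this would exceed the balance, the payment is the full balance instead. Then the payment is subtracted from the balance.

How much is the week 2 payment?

$35.61

Week 1: $337.22 − $40.46 → $296.76
Week 2: $296.76 − $35.61 → $261.15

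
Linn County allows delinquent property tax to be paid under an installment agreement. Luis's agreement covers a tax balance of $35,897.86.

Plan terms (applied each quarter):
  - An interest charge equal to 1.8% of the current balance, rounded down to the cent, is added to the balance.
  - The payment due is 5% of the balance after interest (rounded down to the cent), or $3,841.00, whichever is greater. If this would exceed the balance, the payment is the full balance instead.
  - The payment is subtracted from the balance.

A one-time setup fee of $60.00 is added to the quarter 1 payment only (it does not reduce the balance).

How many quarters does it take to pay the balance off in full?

Quarter 1: opening $35,897.86; interest $646.16 → $36,544.02; payment $3,841.00 (+ $60.00 fee); balance $32,703.02
Quarter 2: opening $32,703.02; interest $588.65 → $33,291.67; payment $3,841.00; balance $29,450.67
Quarter 3: opening $29,450.67; interest $530.11 → $29,980.78; payment $3,841.00; balance $26,139.78
Quarter 4: opening $26,139.78; interest $470.51 → $26,610.29; payment $3,841.00; balance $22,769.29
Quarter 5: opening $22,769.29; interest $409.84 → $23,179.13; payment $3,841.00; balance $19,338.13
Quarter 6: opening $19,338.13; interest $348.08 → $19,686.21; payment $3,841.00; balance $15,845.21
Quarter 7: opening $15,845.21; interest $285.21 → $16,130.42; payment $3,841.00; balance $12,289.42
Quarter 8: opening $12,289.42; interest $221.20 → $12,510.62; payment $3,841.00; balance $8,669.62
Quarter 9: opening $8,669.62; interest $156.05 → $8,825.67; payment $3,841.00; balance $4,984.67
Quarter 10: opening $4,984.67; interest $89.72 → $5,074.39; payment $3,841.00; balance $1,233.39
Quarter 11: opening $1,233.39; interest $22.20 → $1,255.59; payment $1,255.59; balance $0.00
Balance reaches $0.00 in quarter 11.

11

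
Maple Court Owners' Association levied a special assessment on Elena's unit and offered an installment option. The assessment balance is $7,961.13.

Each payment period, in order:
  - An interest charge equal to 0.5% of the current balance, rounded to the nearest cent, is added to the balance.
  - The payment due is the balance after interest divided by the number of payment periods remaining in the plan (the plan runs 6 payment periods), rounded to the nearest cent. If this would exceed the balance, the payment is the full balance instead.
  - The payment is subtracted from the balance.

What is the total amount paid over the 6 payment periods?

$8,101.62

Payment period 1: opening $7,961.13; interest $39.81 → $8,000.94; payment $1,333.49; balance $6,667.45
Payment period 2: opening $6,667.45; interest $33.34 → $6,700.79; payment $1,340.16; balance $5,360.63
Payment period 3: opening $5,360.63; interest $26.80 → $5,387.43; payment $1,346.86; balance $4,040.57
Payment period 4: opening $4,040.57; interest $20.20 → $4,060.77; payment $1,353.59; balance $2,707.18
Payment period 5: opening $2,707.18; interest $13.54 → $2,720.72; payment $1,360.36; balance $1,360.36
Payment period 6: opening $1,360.36; interest $6.80 → $1,367.16; payment $1,367.16; balance $0.00
Total paid: $8,101.62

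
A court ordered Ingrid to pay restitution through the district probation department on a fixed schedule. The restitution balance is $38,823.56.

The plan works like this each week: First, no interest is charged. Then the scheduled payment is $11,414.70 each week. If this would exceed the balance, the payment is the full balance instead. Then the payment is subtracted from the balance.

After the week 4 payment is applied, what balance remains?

Week 1: $38,823.56 − $11,414.70 → $27,408.86
Week 2: $27,408.86 − $11,414.70 → $15,994.16
Week 3: $15,994.16 − $11,414.70 → $4,579.46
Week 4: $4,579.46 − $4,579.46 → $0.00

$0.00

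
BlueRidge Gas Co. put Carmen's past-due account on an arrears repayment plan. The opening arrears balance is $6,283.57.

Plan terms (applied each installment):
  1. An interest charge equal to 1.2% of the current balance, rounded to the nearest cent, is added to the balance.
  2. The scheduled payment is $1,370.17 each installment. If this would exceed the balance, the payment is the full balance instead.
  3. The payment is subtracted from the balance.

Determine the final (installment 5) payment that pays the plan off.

$1,022.66

Installment 1: opening $6,283.57; interest $75.40 → $6,358.97; payment $1,370.17; balance $4,988.80
Installment 2: opening $4,988.80; interest $59.87 → $5,048.67; payment $1,370.17; balance $3,678.50
Installment 3: opening $3,678.50; interest $44.14 → $3,722.64; payment $1,370.17; balance $2,352.47
Installment 4: opening $2,352.47; interest $28.23 → $2,380.70; payment $1,370.17; balance $1,010.53
Installment 5: opening $1,010.53; interest $12.13 → $1,022.66; payment $1,022.66; balance $0.00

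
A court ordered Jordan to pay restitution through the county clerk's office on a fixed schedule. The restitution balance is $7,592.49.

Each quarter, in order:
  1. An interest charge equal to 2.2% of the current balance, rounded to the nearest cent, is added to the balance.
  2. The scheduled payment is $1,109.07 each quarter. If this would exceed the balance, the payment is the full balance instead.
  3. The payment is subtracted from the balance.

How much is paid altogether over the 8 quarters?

$8,322.22

Quarter 1: opening $7,592.49; interest $167.03 → $7,759.52; payment $1,109.07; balance $6,650.45
Quarter 2: opening $6,650.45; interest $146.31 → $6,796.76; payment $1,109.07; balance $5,687.69
Quarter 3: opening $5,687.69; interest $125.13 → $5,812.82; payment $1,109.07; balance $4,703.75
Quarter 4: opening $4,703.75; interest $103.48 → $4,807.23; payment $1,109.07; balance $3,698.16
Quarter 5: opening $3,698.16; interest $81.36 → $3,779.52; payment $1,109.07; balance $2,670.45
Quarter 6: opening $2,670.45; interest $58.75 → $2,729.20; payment $1,109.07; balance $1,620.13
Quarter 7: opening $1,620.13; interest $35.64 → $1,655.77; payment $1,109.07; balance $546.70
Quarter 8: opening $546.70; interest $12.03 → $558.73; payment $558.73; balance $0.00
Total paid: $8,322.22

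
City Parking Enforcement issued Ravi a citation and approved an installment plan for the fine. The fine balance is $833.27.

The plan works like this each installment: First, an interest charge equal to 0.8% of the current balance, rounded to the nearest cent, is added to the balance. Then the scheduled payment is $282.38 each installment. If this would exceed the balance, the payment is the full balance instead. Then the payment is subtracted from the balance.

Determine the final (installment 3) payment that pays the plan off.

$281.88

Installment 1: opening $833.27; interest $6.67 → $839.94; payment $282.38; balance $557.56
Installment 2: opening $557.56; interest $4.46 → $562.02; payment $282.38; balance $279.64
Installment 3: opening $279.64; interest $2.24 → $281.88; payment $281.88; balance $0.00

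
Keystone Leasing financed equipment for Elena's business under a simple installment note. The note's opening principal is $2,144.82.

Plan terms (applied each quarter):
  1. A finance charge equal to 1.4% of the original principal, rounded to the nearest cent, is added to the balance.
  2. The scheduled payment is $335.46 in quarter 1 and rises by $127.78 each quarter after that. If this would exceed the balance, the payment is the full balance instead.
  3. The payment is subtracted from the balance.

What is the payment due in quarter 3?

$591.02

# | Opening | Interest | Payment | End bal
1 | $2,144.82 | $30.03 | $335.46 | $1,839.39
2 | $1,839.39 | $30.03 | $463.24 | $1,406.18
3 | $1,406.18 | $30.03 | $591.02 | $845.19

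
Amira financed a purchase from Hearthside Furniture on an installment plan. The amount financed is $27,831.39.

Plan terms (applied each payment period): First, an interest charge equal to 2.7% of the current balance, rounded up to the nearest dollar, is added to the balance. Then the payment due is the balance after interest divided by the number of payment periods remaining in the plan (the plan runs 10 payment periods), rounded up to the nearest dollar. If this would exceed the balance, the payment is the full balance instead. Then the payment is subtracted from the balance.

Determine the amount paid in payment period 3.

Payment period 1: opening $27,831.39; interest $752.00 → $28,583.39; payment $2,859.00; balance $25,724.39
Payment period 2: opening $25,724.39; interest $695.00 → $26,419.39; payment $2,936.00; balance $23,483.39
Payment period 3: opening $23,483.39; interest $635.00 → $24,118.39; payment $3,015.00; balance $21,103.39

$3,015.00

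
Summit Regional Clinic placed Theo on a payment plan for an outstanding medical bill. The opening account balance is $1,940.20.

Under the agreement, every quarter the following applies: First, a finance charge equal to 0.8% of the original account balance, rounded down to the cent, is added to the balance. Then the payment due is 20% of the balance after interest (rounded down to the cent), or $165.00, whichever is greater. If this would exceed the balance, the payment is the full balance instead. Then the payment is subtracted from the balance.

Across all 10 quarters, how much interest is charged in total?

Quarter 1: opening $1,940.20; interest $15.52 → $1,955.72; payment $391.14; balance $1,564.58
Quarter 2: opening $1,564.58; interest $15.52 → $1,580.10; payment $316.02; balance $1,264.08
Quarter 3: opening $1,264.08; interest $15.52 → $1,279.60; payment $255.92; balance $1,023.68
Quarter 4: opening $1,023.68; interest $15.52 → $1,039.20; payment $207.84; balance $831.36
Quarter 5: opening $831.36; interest $15.52 → $846.88; payment $169.37; balance $677.51
Quarter 6: opening $677.51; interest $15.52 → $693.03; payment $165.00; balance $528.03
Quarter 7: opening $528.03; interest $15.52 → $543.55; payment $165.00; balance $378.55
Quarter 8: opening $378.55; interest $15.52 → $394.07; payment $165.00; balance $229.07
Quarter 9: opening $229.07; interest $15.52 → $244.59; payment $165.00; balance $79.59
Quarter 10: opening $79.59; interest $15.52 → $95.11; payment $95.11; balance $0.00
Total interest: $15.52 + $15.52 + $15.52 + $15.52 + $15.52 + $15.52 + $15.52 + $15.52 + $15.52 + $15.52 = $155.20

$155.20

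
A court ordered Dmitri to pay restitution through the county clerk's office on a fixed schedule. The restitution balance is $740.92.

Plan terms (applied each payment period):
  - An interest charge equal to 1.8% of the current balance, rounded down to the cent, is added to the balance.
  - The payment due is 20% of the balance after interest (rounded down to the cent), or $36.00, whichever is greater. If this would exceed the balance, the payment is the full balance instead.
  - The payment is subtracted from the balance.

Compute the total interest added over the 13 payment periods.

# | Opening | Interest | Payment | End bal
1 | $740.92 | $13.33 | $150.85 | $603.40
2 | $603.40 | $10.86 | $122.85 | $491.41
3 | $491.41 | $8.84 | $100.05 | $400.20
4 | $400.20 | $7.20 | $81.48 | $325.92
5 | $325.92 | $5.86 | $66.35 | $265.43
6 | $265.43 | $4.77 | $54.04 | $216.16
7 | $216.16 | $3.89 | $44.01 | $176.04
8 | $176.04 | $3.16 | $36.00 | $143.20
9 | $143.20 | $2.57 | $36.00 | $109.77
10 | $109.77 | $1.97 | $36.00 | $75.74
11 | $75.74 | $1.36 | $36.00 | $41.10
12 | $41.10 | $0.73 | $36.00 | $5.83
13 | $5.83 | $0.10 | $5.93 | $0.00
Total interest: $13.33 + $10.86 + $8.84 + $7.20 + $5.86 + $4.77 + $3.89 + $3.16 + $2.57 + $1.97 + $1.36 + $0.73 + $0.10 = $64.64

$64.64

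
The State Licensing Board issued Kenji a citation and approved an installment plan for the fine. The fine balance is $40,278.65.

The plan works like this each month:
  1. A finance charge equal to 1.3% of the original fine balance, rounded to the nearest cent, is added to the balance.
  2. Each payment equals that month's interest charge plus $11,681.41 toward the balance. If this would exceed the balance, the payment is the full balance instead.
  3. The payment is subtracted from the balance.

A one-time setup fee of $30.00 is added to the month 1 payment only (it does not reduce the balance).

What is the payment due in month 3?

$12,205.03

Month 1: opening $40,278.65; interest $523.62 → $40,802.27; payment $12,205.03 (+ $30.00 fee); balance $28,597.24
Month 2: opening $28,597.24; interest $523.62 → $29,120.86; payment $12,205.03; balance $16,915.83
Month 3: opening $16,915.83; interest $523.62 → $17,439.45; payment $12,205.03; balance $5,234.42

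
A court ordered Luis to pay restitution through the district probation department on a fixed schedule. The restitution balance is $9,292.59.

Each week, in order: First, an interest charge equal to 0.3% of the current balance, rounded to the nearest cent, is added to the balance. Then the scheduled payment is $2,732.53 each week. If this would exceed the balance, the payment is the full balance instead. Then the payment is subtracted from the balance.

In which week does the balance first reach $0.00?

4

# | Opening | Interest | Payment | End bal
1 | $9,292.59 | $27.88 | $2,732.53 | $6,587.94
2 | $6,587.94 | $19.76 | $2,732.53 | $3,875.17
3 | $3,875.17 | $11.63 | $2,732.53 | $1,154.27
4 | $1,154.27 | $3.46 | $1,157.73 | $0.00
Balance reaches $0.00 in week 4.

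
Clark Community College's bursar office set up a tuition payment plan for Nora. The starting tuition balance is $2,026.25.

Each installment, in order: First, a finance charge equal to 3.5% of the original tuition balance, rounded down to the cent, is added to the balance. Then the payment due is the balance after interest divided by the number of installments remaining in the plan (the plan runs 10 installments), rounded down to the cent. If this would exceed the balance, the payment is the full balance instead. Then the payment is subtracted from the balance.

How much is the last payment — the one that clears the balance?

$410.33

Installment 1: $2,026.25 +$70.91 interest = $2,097.16; pay $209.71 → $1,887.45
Installment 2: $1,887.45 +$70.91 interest = $1,958.36; pay $217.59 → $1,740.77
Installment 3: $1,740.77 +$70.91 interest = $1,811.68; pay $226.46 → $1,585.22
Installment 4: $1,585.22 +$70.91 interest = $1,656.13; pay $236.59 → $1,419.54
Installment 5: $1,419.54 +$70.91 interest = $1,490.45; pay $248.40 → $1,242.05
Installment 6: $1,242.05 +$70.91 interest = $1,312.96; pay $262.59 → $1,050.37
Installment 7: $1,050.37 +$70.91 interest = $1,121.28; pay $280.32 → $840.96
Installment 8: $840.96 +$70.91 interest = $911.87; pay $303.95 → $607.92
Installment 9: $607.92 +$70.91 interest = $678.83; pay $339.41 → $339.42
Installment 10: $339.42 +$70.91 interest = $410.33; pay $410.33 → $0.00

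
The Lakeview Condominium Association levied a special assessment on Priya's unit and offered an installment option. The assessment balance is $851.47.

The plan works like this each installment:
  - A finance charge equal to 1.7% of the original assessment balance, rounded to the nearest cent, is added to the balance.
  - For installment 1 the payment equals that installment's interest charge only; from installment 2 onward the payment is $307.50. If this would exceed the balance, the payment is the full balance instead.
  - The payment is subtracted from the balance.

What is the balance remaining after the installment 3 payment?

$265.41

Installment 1: $851.47 +$14.47 interest = $865.94; pay $14.47 → $851.47
Installment 2: $851.47 +$14.47 interest = $865.94; pay $307.50 → $558.44
Installment 3: $558.44 +$14.47 interest = $572.91; pay $307.50 → $265.41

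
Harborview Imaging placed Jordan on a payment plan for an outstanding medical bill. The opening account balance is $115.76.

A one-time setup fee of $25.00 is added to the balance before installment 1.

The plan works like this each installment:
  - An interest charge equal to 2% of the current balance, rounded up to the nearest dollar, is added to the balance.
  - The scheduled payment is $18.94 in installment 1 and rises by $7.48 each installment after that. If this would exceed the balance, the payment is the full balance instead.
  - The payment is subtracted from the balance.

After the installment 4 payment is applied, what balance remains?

$31.12

Installment 1: $140.76 +$3.00 interest = $143.76; pay $18.94 → $124.82
Installment 2: $124.82 +$3.00 interest = $127.82; pay $26.42 → $101.40
Installment 3: $101.40 +$3.00 interest = $104.40; pay $33.90 → $70.50
Installment 4: $70.50 +$2.00 interest = $72.50; pay $41.38 → $31.12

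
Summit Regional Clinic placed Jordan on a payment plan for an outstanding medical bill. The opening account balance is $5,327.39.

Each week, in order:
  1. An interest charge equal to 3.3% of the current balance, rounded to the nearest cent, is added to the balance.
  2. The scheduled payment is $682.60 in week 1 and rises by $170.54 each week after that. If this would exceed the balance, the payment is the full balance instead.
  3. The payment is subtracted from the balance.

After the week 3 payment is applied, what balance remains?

Week 1: $5,327.39 +$175.80 interest = $5,503.19; pay $682.60 → $4,820.59
Week 2: $4,820.59 +$159.08 interest = $4,979.67; pay $853.14 → $4,126.53
Week 3: $4,126.53 +$136.18 interest = $4,262.71; pay $1,023.68 → $3,239.03

$3,239.03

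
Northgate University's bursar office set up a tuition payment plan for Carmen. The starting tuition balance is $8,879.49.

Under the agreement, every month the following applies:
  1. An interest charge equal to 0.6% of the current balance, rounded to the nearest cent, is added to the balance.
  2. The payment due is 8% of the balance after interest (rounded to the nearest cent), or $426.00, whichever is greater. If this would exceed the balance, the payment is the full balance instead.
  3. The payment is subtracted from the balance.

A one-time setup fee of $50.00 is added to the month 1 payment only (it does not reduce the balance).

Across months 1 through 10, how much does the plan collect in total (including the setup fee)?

$5,341.49

Month 1: $8,879.49 +$53.28 interest = $8,932.77; pay $714.62 (+ $50.00 fee) → $8,218.15
Month 2: $8,218.15 +$49.31 interest = $8,267.46; pay $661.40 → $7,606.06
Month 3: $7,606.06 +$45.64 interest = $7,651.70; pay $612.14 → $7,039.56
Month 4: $7,039.56 +$42.24 interest = $7,081.80; pay $566.54 → $6,515.26
Month 5: $6,515.26 +$39.09 interest = $6,554.35; pay $524.35 → $6,030.00
Month 6: $6,030.00 +$36.18 interest = $6,066.18; pay $485.29 → $5,580.89
Month 7: $5,580.89 +$33.49 interest = $5,614.38; pay $449.15 → $5,165.23
Month 8: $5,165.23 +$30.99 interest = $5,196.22; pay $426.00 → $4,770.22
Month 9: $4,770.22 +$28.62 interest = $4,798.84; pay $426.00 → $4,372.84
Month 10: $4,372.84 +$26.24 interest = $4,399.08; pay $426.00 → $3,973.08
Total paid: $5,341.49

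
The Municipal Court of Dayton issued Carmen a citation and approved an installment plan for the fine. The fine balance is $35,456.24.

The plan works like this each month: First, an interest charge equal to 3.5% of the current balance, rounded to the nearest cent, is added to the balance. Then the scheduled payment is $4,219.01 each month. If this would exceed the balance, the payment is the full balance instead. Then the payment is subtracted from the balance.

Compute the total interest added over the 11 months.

# | Opening | Interest | Payment | End bal
1 | $35,456.24 | $1,240.97 | $4,219.01 | $32,478.20
2 | $32,478.20 | $1,136.74 | $4,219.01 | $29,395.93
3 | $29,395.93 | $1,028.86 | $4,219.01 | $26,205.78
4 | $26,205.78 | $917.20 | $4,219.01 | $22,903.97
5 | $22,903.97 | $801.64 | $4,219.01 | $19,486.60
6 | $19,486.60 | $682.03 | $4,219.01 | $15,949.62
7 | $15,949.62 | $558.24 | $4,219.01 | $12,288.85
8 | $12,288.85 | $430.11 | $4,219.01 | $8,499.95
9 | $8,499.95 | $297.50 | $4,219.01 | $4,578.44
10 | $4,578.44 | $160.25 | $4,219.01 | $519.68
11 | $519.68 | $18.19 | $537.87 | $0.00
Total interest: $1,240.97 + $1,136.74 + $1,028.86 + $917.20 + $801.64 + $682.03 + $558.24 + $430.11 + $297.50 + $160.25 + $18.19 = $7,271.73

$7,271.73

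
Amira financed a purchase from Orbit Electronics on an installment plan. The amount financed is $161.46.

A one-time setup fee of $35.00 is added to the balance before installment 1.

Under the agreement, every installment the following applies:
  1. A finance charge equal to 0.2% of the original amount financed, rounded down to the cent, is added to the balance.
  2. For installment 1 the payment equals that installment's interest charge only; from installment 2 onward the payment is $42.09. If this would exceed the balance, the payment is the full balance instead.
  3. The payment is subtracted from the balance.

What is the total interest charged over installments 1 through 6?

Installment 1: opening $196.46; interest $0.32 → $196.78; payment $0.32; balance $196.46
Installment 2: opening $196.46; interest $0.32 → $196.78; payment $42.09; balance $154.69
Installment 3: opening $154.69; interest $0.32 → $155.01; payment $42.09; balance $112.92
Installment 4: opening $112.92; interest $0.32 → $113.24; payment $42.09; balance $71.15
Installment 5: opening $71.15; interest $0.32 → $71.47; payment $42.09; balance $29.38
Installment 6: opening $29.38; interest $0.32 → $29.70; payment $29.70; balance $0.00
Total interest: $0.32 + $0.32 + $0.32 + $0.32 + $0.32 + $0.32 = $1.92

$1.92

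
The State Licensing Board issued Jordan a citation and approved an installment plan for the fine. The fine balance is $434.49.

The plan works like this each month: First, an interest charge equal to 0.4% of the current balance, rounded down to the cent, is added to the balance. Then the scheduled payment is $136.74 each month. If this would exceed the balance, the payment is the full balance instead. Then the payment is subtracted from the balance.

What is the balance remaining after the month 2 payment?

$163.93

Month 1: $434.49 +$1.73 interest = $436.22; pay $136.74 → $299.48
Month 2: $299.48 +$1.19 interest = $300.67; pay $136.74 → $163.93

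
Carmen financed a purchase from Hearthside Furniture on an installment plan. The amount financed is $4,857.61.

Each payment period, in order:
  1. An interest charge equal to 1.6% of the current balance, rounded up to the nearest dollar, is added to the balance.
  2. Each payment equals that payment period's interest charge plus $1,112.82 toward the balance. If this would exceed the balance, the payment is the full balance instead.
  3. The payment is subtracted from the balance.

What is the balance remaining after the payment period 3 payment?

$1,519.15

Payment period 1: opening $4,857.61; interest $78.00 → $4,935.61; payment $1,190.82; balance $3,744.79
Payment period 2: opening $3,744.79; interest $60.00 → $3,804.79; payment $1,172.82; balance $2,631.97
Payment period 3: opening $2,631.97; interest $43.00 → $2,674.97; payment $1,155.82; balance $1,519.15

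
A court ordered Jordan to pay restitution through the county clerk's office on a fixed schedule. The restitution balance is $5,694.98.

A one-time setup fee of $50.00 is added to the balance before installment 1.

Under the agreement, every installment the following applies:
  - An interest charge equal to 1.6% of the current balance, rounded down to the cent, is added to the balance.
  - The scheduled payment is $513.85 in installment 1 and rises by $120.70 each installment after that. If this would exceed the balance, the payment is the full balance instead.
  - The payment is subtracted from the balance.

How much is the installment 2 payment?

$634.55

Installment 1: $5,744.98 +$91.91 interest = $5,836.89; pay $513.85 → $5,323.04
Installment 2: $5,323.04 +$85.16 interest = $5,408.20; pay $634.55 → $4,773.65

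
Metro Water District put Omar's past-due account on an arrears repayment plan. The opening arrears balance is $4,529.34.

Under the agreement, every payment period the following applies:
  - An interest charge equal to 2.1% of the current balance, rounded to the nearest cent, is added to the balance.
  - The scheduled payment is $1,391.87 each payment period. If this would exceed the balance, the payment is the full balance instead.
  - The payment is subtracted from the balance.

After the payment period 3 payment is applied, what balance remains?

# | Opening | Interest | Payment | End bal
1 | $4,529.34 | $95.12 | $1,391.87 | $3,232.59
2 | $3,232.59 | $67.88 | $1,391.87 | $1,908.60
3 | $1,908.60 | $40.08 | $1,391.87 | $556.81

$556.81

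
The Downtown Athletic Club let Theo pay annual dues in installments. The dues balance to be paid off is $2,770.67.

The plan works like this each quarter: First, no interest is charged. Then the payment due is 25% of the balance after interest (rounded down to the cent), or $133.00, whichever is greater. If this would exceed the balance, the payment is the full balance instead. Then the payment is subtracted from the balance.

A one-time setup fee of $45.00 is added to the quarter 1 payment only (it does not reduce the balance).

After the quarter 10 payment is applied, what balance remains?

Quarter 1: $2,770.67 − $692.66 (+ $45.00 fee) → $2,078.01
Quarter 2: $2,078.01 − $519.50 → $1,558.51
Quarter 3: $1,558.51 − $389.62 → $1,168.89
Quarter 4: $1,168.89 − $292.22 → $876.67
Quarter 5: $876.67 − $219.16 → $657.51
Quarter 6: $657.51 − $164.37 → $493.14
Quarter 7: $493.14 − $133.00 → $360.14
Quarter 8: $360.14 − $133.00 → $227.14
Quarter 9: $227.14 − $133.00 → $94.14
Quarter 10: $94.14 − $94.14 → $0.00

$0.00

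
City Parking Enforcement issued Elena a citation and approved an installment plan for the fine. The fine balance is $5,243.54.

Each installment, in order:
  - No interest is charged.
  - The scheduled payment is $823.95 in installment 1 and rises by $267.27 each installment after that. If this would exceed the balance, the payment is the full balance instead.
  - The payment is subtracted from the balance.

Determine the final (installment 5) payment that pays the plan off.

Installment 1: $5,243.54 − $823.95 → $4,419.59
Installment 2: $4,419.59 − $1,091.22 → $3,328.37
Installment 3: $3,328.37 − $1,358.49 → $1,969.88
Installment 4: $1,969.88 − $1,625.76 → $344.12
Installment 5: $344.12 − $344.12 → $0.00

$344.12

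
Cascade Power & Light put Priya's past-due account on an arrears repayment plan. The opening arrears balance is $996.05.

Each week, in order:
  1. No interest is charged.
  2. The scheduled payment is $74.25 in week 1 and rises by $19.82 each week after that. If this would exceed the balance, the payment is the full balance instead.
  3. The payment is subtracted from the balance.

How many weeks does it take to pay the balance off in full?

Week 1: opening $996.05; payment $74.25; balance $921.80
Week 2: opening $921.80; payment $94.07; balance $827.73
Week 3: opening $827.73; payment $113.89; balance $713.84
Week 4: opening $713.84; payment $133.71; balance $580.13
Week 5: opening $580.13; payment $153.53; balance $426.60
Week 6: opening $426.60; payment $173.35; balance $253.25
Week 7: opening $253.25; payment $193.17; balance $60.08
Week 8: opening $60.08; payment $60.08; balance $0.00
Balance reaches $0.00 in week 8.

8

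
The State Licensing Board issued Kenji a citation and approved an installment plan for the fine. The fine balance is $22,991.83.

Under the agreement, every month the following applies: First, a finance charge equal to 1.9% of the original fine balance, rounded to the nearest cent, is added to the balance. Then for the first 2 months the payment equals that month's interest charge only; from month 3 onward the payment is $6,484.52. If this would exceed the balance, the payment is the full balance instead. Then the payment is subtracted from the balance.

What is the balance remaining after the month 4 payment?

$10,896.47

Month 1: $22,991.83 +$436.84 interest = $23,428.67; pay $436.84 → $22,991.83
Month 2: $22,991.83 +$436.84 interest = $23,428.67; pay $436.84 → $22,991.83
Month 3: $22,991.83 +$436.84 interest = $23,428.67; pay $6,484.52 → $16,944.15
Month 4: $16,944.15 +$436.84 interest = $17,380.99; pay $6,484.52 → $10,896.47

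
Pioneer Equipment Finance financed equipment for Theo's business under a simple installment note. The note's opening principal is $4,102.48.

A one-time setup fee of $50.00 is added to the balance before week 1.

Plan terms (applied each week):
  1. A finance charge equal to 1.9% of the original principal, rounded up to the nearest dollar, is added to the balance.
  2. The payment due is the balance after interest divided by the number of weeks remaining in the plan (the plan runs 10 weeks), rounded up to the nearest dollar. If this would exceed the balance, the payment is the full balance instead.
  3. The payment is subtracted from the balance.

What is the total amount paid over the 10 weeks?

Week 1: opening $4,152.48; interest $78.00 → $4,230.48; payment $424.00; balance $3,806.48
Week 2: opening $3,806.48; interest $78.00 → $3,884.48; payment $432.00; balance $3,452.48
Week 3: opening $3,452.48; interest $78.00 → $3,530.48; payment $442.00; balance $3,088.48
Week 4: opening $3,088.48; interest $78.00 → $3,166.48; payment $453.00; balance $2,713.48
Week 5: opening $2,713.48; interest $78.00 → $2,791.48; payment $466.00; balance $2,325.48
Week 6: opening $2,325.48; interest $78.00 → $2,403.48; payment $481.00; balance $1,922.48
Week 7: opening $1,922.48; interest $78.00 → $2,000.48; payment $501.00; balance $1,499.48
Week 8: opening $1,499.48; interest $78.00 → $1,577.48; payment $526.00; balance $1,051.48
Week 9: opening $1,051.48; interest $78.00 → $1,129.48; payment $565.00; balance $564.48
Week 10: opening $564.48; interest $78.00 → $642.48; payment $642.48; balance $0.00
Total paid: $4,932.48

$4,932.48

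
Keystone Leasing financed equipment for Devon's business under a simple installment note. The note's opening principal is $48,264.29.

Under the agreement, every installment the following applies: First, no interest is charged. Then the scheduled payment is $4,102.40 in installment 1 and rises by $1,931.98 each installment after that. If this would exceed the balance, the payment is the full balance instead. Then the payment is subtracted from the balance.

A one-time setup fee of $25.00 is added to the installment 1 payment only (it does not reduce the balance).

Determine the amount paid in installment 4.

$9,898.34

# | Opening | Payment | Fee | End bal
1 | $48,264.29 | $4,102.40 | $25.00 | $44,161.89
2 | $44,161.89 | $6,034.38 | — | $38,127.51
3 | $38,127.51 | $7,966.36 | — | $30,161.15
4 | $30,161.15 | $9,898.34 | — | $20,262.81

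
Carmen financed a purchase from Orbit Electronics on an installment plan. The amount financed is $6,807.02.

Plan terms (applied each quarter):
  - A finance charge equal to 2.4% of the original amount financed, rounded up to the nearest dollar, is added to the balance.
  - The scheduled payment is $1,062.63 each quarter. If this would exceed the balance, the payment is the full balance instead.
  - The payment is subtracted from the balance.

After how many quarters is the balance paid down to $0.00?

Quarter 1: opening $6,807.02; interest $164.00 → $6,971.02; payment $1,062.63; balance $5,908.39
Quarter 2: opening $5,908.39; interest $164.00 → $6,072.39; payment $1,062.63; balance $5,009.76
Quarter 3: opening $5,009.76; interest $164.00 → $5,173.76; payment $1,062.63; balance $4,111.13
Quarter 4: opening $4,111.13; interest $164.00 → $4,275.13; payment $1,062.63; balance $3,212.50
Quarter 5: opening $3,212.50; interest $164.00 → $3,376.50; payment $1,062.63; balance $2,313.87
Quarter 6: opening $2,313.87; interest $164.00 → $2,477.87; payment $1,062.63; balance $1,415.24
Quarter 7: opening $1,415.24; interest $164.00 → $1,579.24; payment $1,062.63; balance $516.61
Quarter 8: opening $516.61; interest $164.00 → $680.61; payment $680.61; balance $0.00
Balance reaches $0.00 in quarter 8.

8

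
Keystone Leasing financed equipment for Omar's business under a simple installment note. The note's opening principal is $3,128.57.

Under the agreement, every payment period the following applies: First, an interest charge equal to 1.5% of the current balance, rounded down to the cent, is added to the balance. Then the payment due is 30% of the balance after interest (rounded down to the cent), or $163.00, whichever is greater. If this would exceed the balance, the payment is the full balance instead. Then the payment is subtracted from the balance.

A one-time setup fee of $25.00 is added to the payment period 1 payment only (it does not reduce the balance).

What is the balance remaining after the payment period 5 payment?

$566.47

Payment period 1: opening $3,128.57; interest $46.92 → $3,175.49; payment $952.64 (+ $25.00 fee); balance $2,222.85
Payment period 2: opening $2,222.85; interest $33.34 → $2,256.19; payment $676.85; balance $1,579.34
Payment period 3: opening $1,579.34; interest $23.69 → $1,603.03; payment $480.90; balance $1,122.13
Payment period 4: opening $1,122.13; interest $16.83 → $1,138.96; payment $341.68; balance $797.28
Payment period 5: opening $797.28; interest $11.95 → $809.23; payment $242.76; balance $566.47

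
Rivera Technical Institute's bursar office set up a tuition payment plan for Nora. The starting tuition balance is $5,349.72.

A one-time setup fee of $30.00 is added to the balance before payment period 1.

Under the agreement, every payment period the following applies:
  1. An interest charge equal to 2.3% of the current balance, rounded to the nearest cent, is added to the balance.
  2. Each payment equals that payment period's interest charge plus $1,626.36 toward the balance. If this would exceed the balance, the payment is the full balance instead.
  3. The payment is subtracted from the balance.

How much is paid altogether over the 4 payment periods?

$5,650.21

Payment period 1: opening $5,379.72; interest $123.73 → $5,503.45; payment $1,750.09; balance $3,753.36
Payment period 2: opening $3,753.36; interest $86.33 → $3,839.69; payment $1,712.69; balance $2,127.00
Payment period 3: opening $2,127.00; interest $48.92 → $2,175.92; payment $1,675.28; balance $500.64
Payment period 4: opening $500.64; interest $11.51 → $512.15; payment $512.15; balance $0.00
Total paid: $5,650.21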